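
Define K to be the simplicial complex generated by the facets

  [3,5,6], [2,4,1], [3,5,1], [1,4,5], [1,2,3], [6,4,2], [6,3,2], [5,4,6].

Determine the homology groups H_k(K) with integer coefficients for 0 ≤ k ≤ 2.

H_0 ≅ Z,  H_1 = 0,  H_2 ≅ Z.

Order the vertices as 1 < 2 < 3 < 4 < 5 < 6. Listing each simplex with vertices in this order, K has dimension 2 with simplices:

  0-simplices (6): [1], [2], [3], [4], [5], [6]
  1-simplices (12): [1,2], [1,3], [1,4], [1,5], [2,3], [2,4], [2,6], [3,5], [3,6], [4,5], [4,6], [5,6]
  2-simplices (8): [1,2,3], [1,2,4], [1,3,5], [1,4,5], [2,3,6], [2,4,6], [3,5,6], [4,5,6]

so the chain groups are C_0 ≅ Z^6, C_1 ≅ Z^12, C_2 ≅ Z^8.

∂_1: C_1 → C_0 sends each edge [p,q] (with p < q) to q − p.
The resulting 6×12 matrix has rank 5, and its Smith normal form has invariant factors (1,1,1,1,1).

The boundary map ∂_2: C_2 → C_1 acts by ∂[p,q,r] = [q,r] − [p,r] + [p,q]. For instance
  ∂[4,5,6] = [5,6] − [4,6] + [4,5],
  ∂[1,2,3] = [2,3] − [1,3] + [1,2].
The 12×8 boundary matrix has rank 7 and Smith normal form diag(1,1,1,1,1,1,1).

Now H_k = ker ∂_k / im ∂_{k+1}, so:

  H_0: rank C_0 − rank ∂_1 = 6 − 5 = 1, and the invariant factors of ∂_1 are all 1, so H_0 = Z.
  H_1: rank ker ∂_1 − rank ∂_2 = (12 − 5) − 7 = 0, and the invariant factors of ∂_2 are all 1, so H_1 = 0.
  H_2: rank ker ∂_2 − rank ∂_3 = (8 − 7) − 0 = 1, and there is no ∂_3, so H_2 = Z.

As a check, the Euler characteristic is 6 − 12 + 8 = 2, which agrees with 1 − 0 + 1 = 2.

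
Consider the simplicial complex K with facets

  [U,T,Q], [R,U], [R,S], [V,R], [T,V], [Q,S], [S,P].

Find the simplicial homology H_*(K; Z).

We work with the vertex ordering P < Q < R < S < T < U < V. The simplices of K, each written with vertices in increasing order, are:

  0-simplices (7): P, Q, R, S, T, U, V
  1-simplices (9): PS, QS, QT, QU, RS, RU, RV, TU, TV
  2-simplices (1): QTU

giving chain groups C_0 ≅ Z^7, C_1 ≅ Z^9, C_2 ≅ Z^1.

The boundary map ∂_1: C_1 → C_0 is given by ∂[p,q] = [q] − [p].
The resulting 7×9 matrix has rank 6, and its Smith normal form has invariant factors (1,1,1,1,1,1).

The boundary map ∂_2: C_2 → C_1 maps a triangle to the signed sum of its edges. For instance
  ∂QTU = TU − QU + QT.
As a 9×1 matrix over Z this has rank 1, with invariant factors (1).

Computing H_k = (kernel of ∂_k) / (image of ∂_{k+1}):

  H_0: rank C_0 − rank ∂_1 = 7 − 6 = 1, and the invariant factors of ∂_1 are all 1, so H_0 = Z.
  H_1: rank ker ∂_1 − rank ∂_2 = (9 − 6) − 1 = 2, and the invariant factors of ∂_2 are all 1, so H_1 = Z^2.
  H_2: rank ker ∂_2 − rank ∂_3 = (1 − 1) − 0 = 0, and there is no ∂_3, so H_2 = 0.

H_0 = Z,  H_1 = Z^2,  H_2 = 0.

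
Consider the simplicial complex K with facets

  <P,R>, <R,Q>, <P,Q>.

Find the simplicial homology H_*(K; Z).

Order the vertices as P < Q < R. Listing each simplex with vertices in this order, K has dimension 1 with simplices:

  0-simplices (3): P, Q, R
  1-simplices (3): PQ, PR, QR

Hence C_0 ≅ Z^3, C_1 ≅ Z^3.

∂_1: C_1 → C_0 is given by ∂[p,q] = [q] − [p].
As a 3×3 matrix over Z this has rank 2, with invariant factors (1,1).

Reading off H_k = ker ∂_k / im ∂_{k+1}:

  H_0: rank C_0 − rank ∂_1 = 3 − 2 = 1, and the invariant factors of ∂_1 are all 1, so H_0 ≅ Z.
  H_1: rank ker ∂_1 − rank ∂_2 = (3 − 2) − 0 = 1, and there is no ∂_2, so H_1 ≅ Z.

H_0 ≅ Z,  H_1 ≅ Z.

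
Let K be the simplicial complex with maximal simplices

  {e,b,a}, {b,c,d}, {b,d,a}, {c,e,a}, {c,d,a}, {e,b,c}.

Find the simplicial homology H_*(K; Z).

H_0 ≅ Z,  H_1 = 0,  H_2 ≅ Z.

We work with the vertex ordering a < b < c < d < e. The simplices of K, each written with vertices in increasing order, are:

  0-simplices (5): a, b, c, d, e
  1-simplices (9): ab, ac, ad, ae, bc, bd, be, cd, ce
  2-simplices (6): abd, abe, acd, ace, bcd, bce

Hence C_0 ≅ Z^5, C_1 ≅ Z^9, C_2 ≅ Z^6.

The boundary map ∂_1: C_1 → C_0 maps an edge to its endpoints' difference, ∂[p,q] = q − p.
This gives a 5×9 integer matrix of rank 4; reducing to Smith normal form yields diagonal entries (1,1,1,1).

The boundary map ∂_2: C_2 → C_1 acts by ∂[p,q,r] = [q,r] − [p,r] + [p,q]. For instance
  ∂acd = cd − ad + ac,
  ∂abe = be − ae + ab.
The resulting 9×6 matrix has rank 5, and its Smith normal form has invariant factors (1,1,1,1,1).

Reading off H_k = ker ∂_k / im ∂_{k+1}:

  H_0: rank C_0 − rank ∂_1 = 5 − 4 = 1, and the invariant factors of ∂_1 are all 1, so H_0 = Z.
  H_1: rank ker ∂_1 − rank ∂_2 = (9 − 4) − 5 = 0, and the invariant factors of ∂_2 are all 1, so H_1 = 0.
  H_2: rank ker ∂_2 − rank ∂_3 = (6 − 5) − 0 = 1, and there is no ∂_3, so H_2 = Z.

As a check, the Euler characteristic is 5 − 9 + 6 = 2, which agrees with 1 − 0 + 1 = 2.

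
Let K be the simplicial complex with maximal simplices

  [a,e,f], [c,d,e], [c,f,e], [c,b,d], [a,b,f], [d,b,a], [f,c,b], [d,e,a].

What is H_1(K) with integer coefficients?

H_1 ≅ 0.

We work with the vertex ordering a < b < c < d < e < f. The simplices of K, each written with vertices in increasing order, are:

  0-simplices (6): a, b, c, d, e, f
  1-simplices (12): ab, ad, ae, af, bc, bd, bf, cd, ce, cf, de, ef
  2-simplices (8): abd, abf, ade, aef, bcd, bcf, cde, cef

giving chain groups C_0 ≅ Z^6, C_1 ≅ Z^12, C_2 ≅ Z^8.

∂_1: C_1 → C_0 is given by ∂[p,q] = [q] − [p]. For instance
  ∂cd = d − c.
This gives a 6×12 integer matrix of rank 5; reducing to Smith normal form yields diagonal entries (1,1,1,1,1).

∂_2: C_2 → C_1 sends each 2-simplex [p,q,r] to [q,r] − [p,r] + [p,q]. For instance
  ∂cde = de − ce + cd,
  ∂ade = de − ae + ad.
The resulting 12×8 matrix has rank 7, and its Smith normal form has invariant factors (1,1,1,1,1,1,1).

Now H_k = ker ∂_k / im ∂_{k+1}, so:

  H_1: rank ker ∂_1 − rank ∂_2 = (12 − 5) − 7 = 0, and the invariant factors of ∂_2 are all 1, so H_1 ≅ 0.

(K is a triangulation of the 2-sphere S^2.)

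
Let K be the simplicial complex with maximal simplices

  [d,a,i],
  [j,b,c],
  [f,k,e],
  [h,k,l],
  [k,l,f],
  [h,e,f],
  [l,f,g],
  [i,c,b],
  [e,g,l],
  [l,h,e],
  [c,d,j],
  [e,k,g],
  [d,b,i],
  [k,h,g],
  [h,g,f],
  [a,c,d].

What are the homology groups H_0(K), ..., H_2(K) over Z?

Order the vertices as a < b < c < d < e < f < g < h < i < j < k < l. Listing each simplex with vertices in this order, K has dimension 2 with simplices:

  0-simplices (12): a, b, c, d, e, f, g, h, i, j, k, l
  1-simplices (27): ac, ad, ai, bc, bd, bi, bj, cd, ci, cj, di, dj, ef, eg, eh, ek, el, fg, fh, fk, fl, gh, gk, gl, hk, hl, kl
  2-simplices (16): acd, adi, bci, bcj, bdi, cdj, efh, efk, egk, egl, ehl, fgh, fgl, fkl, ghk, hkl

Hence C_0 ≅ Z^12, C_1 ≅ Z^27, C_2 ≅ Z^16.

Boundary ∂_1: C_1 → C_0 sends each edge [p,q] (with p < q) to q − p. For instance
  ∂gh = h − g.
As a 12×27 matrix over Z this has rank 10, with invariant factors (1,1,1,1,1,1,1,1,1,1).

∂_2: C_2 → C_1 sends each 2-simplex [p,q,r] to [q,r] − [p,r] + [p,q]. For instance
  ∂egl = gl − el + eg,
  ∂fkl = kl − fl + fk.
The resulting 27×16 matrix has rank 16, and its Smith normal form has invariant factors (1,1,1,1,1,1,1,1,1,1,1,1,1,1,1,2).

Computing H_k = (kernel of ∂_k) / (image of ∂_{k+1}):

  H_0: rank C_0 − rank ∂_1 = 12 − 10 = 2, and the invariant factors of ∂_1 are all 1, so H_0 = Z^2.
  H_1: rank ker ∂_1 − rank ∂_2 = (27 − 10) − 16 = 1, and ∂_2 has invariant factor 2 > 1, so H_1 = Z ⊕ Z/2Z.
  H_2: rank ker ∂_2 − rank ∂_3 = (16 − 16) − 0 = 0, and there is no ∂_3, so H_2 = 0.

H_0 ≅ Z^2,  H_1 ≅ Z ⊕ Z/2Z,  H_2 = 0.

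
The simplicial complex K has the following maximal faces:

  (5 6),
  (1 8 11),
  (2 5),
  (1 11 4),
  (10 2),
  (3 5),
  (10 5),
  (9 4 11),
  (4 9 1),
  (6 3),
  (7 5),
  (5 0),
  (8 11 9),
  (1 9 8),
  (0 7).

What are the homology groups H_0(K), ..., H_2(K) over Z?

Order the vertices as 0 < 1 < 2 < 3 < 4 < 5 < 6 < 7 < 8 < 9 < 10 < 11. Listing each simplex with vertices in this order, K has dimension 2 with simplices:

  0-simplices (12): [0], [1], [2], [3], [4], [5], [6], [7], [8], [9], [10], [11]
  1-simplices (18): [0,5], [0,7], [1,4], [1,8], [1,9], [1,11], [2,5], [2,10], [3,5], [3,6], [4,9], [4,11], [5,6], [5,7], [5,10], [8,9], [8,11], [9,11]
  2-simplices (6): [1,4,9], [1,4,11], [1,8,9], [1,8,11], [4,9,11], [8,9,11]

so the chain groups are C_0 ≅ Z^12, C_1 ≅ Z^18, C_2 ≅ Z^6.

Boundary ∂_1: C_1 → C_0 maps an edge to its endpoints' difference, ∂[p,q] = q − p. For instance
  ∂[1,4] = [4] − [1].
The resulting 12×18 matrix has rank 10, and its Smith normal form has invariant factors (1,1,1,1,1,1,1,1,1,1).

∂_2: C_2 → C_1 sends each 2-simplex [p,q,r] to [q,r] − [p,r] + [p,q]. For instance
  ∂[4,9,11] = [9,11] − [4,11] + [4,9],
  ∂[1,8,11] = [8,11] − [1,11] + [1,8].
The 18×6 boundary matrix has rank 5 and Smith normal form diag(1,1,1,1,1).

Now H_k = ker ∂_k / im ∂_{k+1}, so:

  H_0: rank C_0 − rank ∂_1 = 12 − 10 = 2, and the invariant factors of ∂_1 are all 1, so H_0 ≅ Z^2.
  H_1: rank ker ∂_1 − rank ∂_2 = (18 − 10) − 5 = 3, and the invariant factors of ∂_2 are all 1, so H_1 ≅ Z^3.
  H_2: rank ker ∂_2 − rank ∂_3 = (6 − 5) − 0 = 1, and there is no ∂_3, so H_2 ≅ Z.

As a check, the Euler characteristic is 12 − 18 + 6 = 0, which agrees with 2 − 3 + 1 = 0.

H_0 ≅ Z^2,  H_1 ≅ Z^3,  H_2 ≅ Z.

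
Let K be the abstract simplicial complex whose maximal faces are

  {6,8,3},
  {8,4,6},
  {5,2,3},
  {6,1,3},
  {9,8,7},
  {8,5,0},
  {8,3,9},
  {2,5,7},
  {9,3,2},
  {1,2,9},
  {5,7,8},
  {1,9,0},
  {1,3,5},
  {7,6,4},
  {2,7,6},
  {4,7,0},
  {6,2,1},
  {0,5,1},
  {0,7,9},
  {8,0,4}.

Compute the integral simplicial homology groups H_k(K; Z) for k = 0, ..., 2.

Take the total order 0 < 1 < 2 < 3 < 4 < 5 < 6 < 7 < 8 < 9 on the vertex set. Then K (dimension 2) consists of the simplices:

  0-simplices (10): [0], [1], [2], [3], [4], [5], [6], [7], [8], [9]
  1-simplices (30): (30 of them)
  2-simplices (20): (20 of them)

Hence C_0 ≅ Z^10, C_1 ≅ Z^30, C_2 ≅ Z^20.

∂_1: C_1 → C_0 maps an edge to its endpoints' difference, ∂[p,q] = q − p. For instance
  ∂[3,5] = [5] − [3].
The resulting 10×30 matrix has rank 9, and its Smith normal form has invariant factors (1,1,1,1,1,1,1,1,1).

Boundary ∂_2: C_2 → C_1 maps a triangle to the signed sum of its edges. For instance
  ∂[3,6,8] = [6,8] − [3,8] + [3,6],
  ∂[0,7,9] = [7,9] − [0,9] + [0,7].
The 30×20 boundary matrix has rank 20 and Smith normal form diag(1,1,1,1,1,1,1,1,1,1,1,1,1,1,1,1,1,1,1,2).

Computing H_k = (kernel of ∂_k) / (image of ∂_{k+1}):

  H_0: rank C_0 − rank ∂_1 = 10 − 9 = 1, and the invariant factors of ∂_1 are all 1, so H_0 ≅ Z.
  H_1: rank ker ∂_1 − rank ∂_2 = (30 − 9) − 20 = 1, and ∂_2 has invariant factor 2 > 1, so H_1 ≅ Z ⊕ Z/2Z.
  H_2: rank ker ∂_2 − rank ∂_3 = (20 − 20) − 0 = 0, and there is no ∂_3, so H_2 ≅ 0.

As a check, the Euler characteristic is 10 − 30 + 20 = 0, which agrees with 1 − 1 + 0 = 0.

H_0 = Z,  H_1 = Z ⊕ Z/2Z,  H_2 = 0.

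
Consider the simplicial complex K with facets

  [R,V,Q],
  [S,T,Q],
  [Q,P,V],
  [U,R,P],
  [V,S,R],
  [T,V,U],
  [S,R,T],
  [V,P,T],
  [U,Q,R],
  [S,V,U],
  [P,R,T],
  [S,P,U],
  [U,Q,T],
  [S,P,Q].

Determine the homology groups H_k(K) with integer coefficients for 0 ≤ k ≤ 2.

H_0 = Z,  H_1 = Z^2,  H_2 = Z.

Fix the vertex order P < Q < R < S < T < U < V and write every simplex with vertices in increasing order. Then dim K = 2 and the simplices of K are:

  0-simplices (7): P, Q, R, S, T, U, V
  1-simplices (21): PQ, PR, PS, PT, PU, PV, QR, QS, QT, QU, QV, RS, RT, RU, RV, ST, SU, SV, TU, TV, UV
  2-simplices (14): PQS, PQV, PRT, PRU, PSU, PTV, QRU, QRV, QST, QTU, RST, RSV, SUV, TUV

giving chain groups C_0 ≅ Z^7, C_1 ≅ Z^21, C_2 ≅ Z^14.

Boundary ∂_1: C_1 → C_0 is given by ∂[p,q] = [q] − [p]. For instance
  ∂PV = V − P.
This gives a 7×21 integer matrix of rank 6; reducing to Smith normal form yields diagonal entries (1,1,1,1,1,1).

The boundary map ∂_2: C_2 → C_1 acts by ∂[p,q,r] = [q,r] − [p,r] + [p,q]. For instance
  ∂RST = ST − RT + RS,
  ∂PTV = TV − PV + PT.
The resulting 21×14 matrix has rank 13, and its Smith normal form has invariant factors (1,1,1,1,1,1,1,1,1,1,1,1,1).

Now H_k = ker ∂_k / im ∂_{k+1}, so:

  H_0: rank C_0 − rank ∂_1 = 7 − 6 = 1, and the invariant factors of ∂_1 are all 1, so H_0 = Z.
  H_1: rank ker ∂_1 − rank ∂_2 = (21 − 6) − 13 = 2, and the invariant factors of ∂_2 are all 1, so H_1 = Z^2.
  H_2: rank ker ∂_2 − rank ∂_3 = (14 − 13) − 0 = 1, and there is no ∂_3, so H_2 = Z.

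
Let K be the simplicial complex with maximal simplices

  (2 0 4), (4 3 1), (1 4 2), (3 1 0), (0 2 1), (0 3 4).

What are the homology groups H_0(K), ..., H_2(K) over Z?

We work with the vertex ordering 0 < 1 < 2 < 3 < 4. The simplices of K, each written with vertices in increasing order, are:

  0-simplices (5): [0], [1], [2], [3], [4]
  1-simplices (9): [0,1], [0,2], [0,3], [0,4], [1,2], [1,3], [1,4], [2,4], [3,4]
  2-simplices (6): [0,1,2], [0,1,3], [0,2,4], [0,3,4], [1,2,4], [1,3,4]

so the chain groups are C_0 ≅ Z^5, C_1 ≅ Z^9, C_2 ≅ Z^6.

∂_1: C_1 → C_0 maps an edge to its endpoints' difference, ∂[p,q] = q − p.
This gives a 5×9 integer matrix of rank 4; reducing to Smith normal form yields diagonal entries (1,1,1,1).

The boundary map ∂_2: C_2 → C_1 maps a triangle to the signed sum of its edges. For instance
  ∂[0,2,4] = [2,4] − [0,4] + [0,2],
  ∂[1,2,4] = [2,4] − [1,4] + [1,2].
This gives a 9×6 integer matrix of rank 5; reducing to Smith normal form yields diagonal entries (1,1,1,1,1).

From H_k ≅ ker(∂_k) / im(∂_{k+1}) we obtain:

  H_0: rank C_0 − rank ∂_1 = 5 − 4 = 1, and the invariant factors of ∂_1 are all 1, so H_0 = Z.
  H_1: rank ker ∂_1 − rank ∂_2 = (9 − 4) − 5 = 0, and the invariant factors of ∂_2 are all 1, so H_1 = 0.
  H_2: rank ker ∂_2 − rank ∂_3 = (6 − 5) − 0 = 1, and there is no ∂_3, so H_2 = Z.

As a check, the Euler characteristic is 5 − 9 + 6 = 2, which agrees with 1 − 0 + 1 = 2.
(K is a triangulation of the 2-sphere S^2.)

H_0 = Z,  H_1 = 0,  H_2 = Z.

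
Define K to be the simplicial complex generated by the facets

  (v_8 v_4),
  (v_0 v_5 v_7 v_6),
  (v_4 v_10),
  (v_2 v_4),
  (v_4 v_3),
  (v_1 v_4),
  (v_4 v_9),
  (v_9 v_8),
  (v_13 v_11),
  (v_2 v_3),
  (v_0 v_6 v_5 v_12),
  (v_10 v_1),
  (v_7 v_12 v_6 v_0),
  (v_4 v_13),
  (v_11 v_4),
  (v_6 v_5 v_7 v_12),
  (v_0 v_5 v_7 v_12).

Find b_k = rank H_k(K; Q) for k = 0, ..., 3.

b_0 = 2, b_1 = 4, b_2 = 0, b_3 = 1.

Take the total order v_0 < v_1 < v_2 < v_3 < v_4 < v_5 < v_6 < v_7 < v_8 < v_9 < v_10 < v_11 < v_12 < v_13 on the vertex set. Then K (dimension 3) consists of the simplices:

  0-simplices (14): [v_0], [v_1], [v_2], [v_3], [v_4], [v_5], [v_6], [v_7], [v_8], [v_9], [v_10], [v_11], [v_12], [v_13]
  1-simplices (22): (22 of them)
  2-simplices (10): [v_0,v_5,v_6], [v_0,v_5,v_7], [v_0,v_5,v_12], [v_0,v_6,v_7], [v_0,v_6,v_12], [v_0,v_7,v_12], [v_5,v_6,v_7], [v_5,v_6,v_12], [v_5,v_7,v_12], [v_6,v_7,v_12]
  3-simplices (5): [v_0,v_5,v_6,v_7], [v_0,v_5,v_6,v_12], [v_0,v_5,v_7,v_12], [v_0,v_6,v_7,v_12], [v_5,v_6,v_7,v_12]

giving chain groups C_0 ≅ Z^14, C_1 ≅ Z^22, C_2 ≅ Z^10, C_3 ≅ Z^5.

The boundary map ∂_1: C_1 → C_0 maps an edge to its endpoints' difference, ∂[p,q] = q − p. For instance
  ∂[v_5,v_6] = [v_6] − [v_5].
This gives a 14×22 integer matrix of rank 12; reducing to Smith normal form yields diagonal entries (1,1,1,1,1,1,1,1,1,1,1,1).

The boundary map ∂_2: C_2 → C_1 sends each 2-simplex [p,q,r] to [q,r] − [p,r] + [p,q]. For instance
  ∂[v_5,v_6,v_12] = [v_6,v_12] − [v_5,v_12] + [v_5,v_6],
  ∂[v_0,v_5,v_7] = [v_5,v_7] − [v_0,v_7] + [v_0,v_5].
The resulting 22×10 matrix has rank 6, and its Smith normal form has invariant factors (1,1,1,1,1,1).

The boundary map ∂_3: C_3 → C_2 sends each 3-simplex σ to the alternating sum Σ_i (−1)^i (σ with its i-th vertex removed). For instance
  ∂[v_0,v_6,v_7,v_12] = [v_6,v_7,v_12] − [v_0,v_7,v_12] + [v_0,v_6,v_12] − [v_0,v_6,v_7],
  ∂[v_0,v_5,v_7,v_12] = [v_5,v_7,v_12] − [v_0,v_7,v_12] + [v_0,v_5,v_12] − [v_0,v_5,v_7].
As a 10×5 matrix over Z this has rank 4, with invariant factors (1,1,1,1).

Reading off H_k = ker ∂_k / im ∂_{k+1}:

  H_0: rank C_0 − rank ∂_1 = 14 − 12 = 2, and the invariant factors of ∂_1 are all 1, so H_0 ≅ Z^2.
  H_1: rank ker ∂_1 − rank ∂_2 = (22 − 12) − 6 = 4, and the invariant factors of ∂_2 are all 1, so H_1 ≅ Z^4.
  H_2: rank ker ∂_2 − rank ∂_3 = (10 − 6) − 4 = 0, and the invariant factors of ∂_3 are all 1, so H_2 ≅ 0.
  H_3: rank ker ∂_3 − rank ∂_4 = (5 − 4) − 0 = 1, and there is no ∂_4, so H_3 ≅ Z.

Hence the Betti numbers are b_0 = 2, b_1 = 4, b_2 = 0, b_3 = 1.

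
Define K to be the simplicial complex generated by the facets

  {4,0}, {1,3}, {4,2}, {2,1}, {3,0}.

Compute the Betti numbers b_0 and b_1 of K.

b_0 = 1, b_1 = 1.

K has 5 vertices, 5 edges.
rank ∂_0 = 0, rank ∂_1 = 4 ⇒ b_0 = 5 − 0 − 4 = 1; all invariant factors of ∂_1 are 1 so no torsion. So H_0 = Z.
rank ∂_1 = 4, rank ∂_2 = 0 ⇒ b_1 = 5 − 4 − 0 = 1. So H_1 = Z.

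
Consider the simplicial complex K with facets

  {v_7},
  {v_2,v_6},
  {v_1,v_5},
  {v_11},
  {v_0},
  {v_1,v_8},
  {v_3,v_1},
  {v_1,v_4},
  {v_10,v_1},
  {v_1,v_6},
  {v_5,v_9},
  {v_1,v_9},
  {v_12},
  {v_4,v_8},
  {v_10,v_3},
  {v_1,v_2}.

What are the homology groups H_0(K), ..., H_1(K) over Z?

Order the vertices as v_0 < v_1 < v_2 < v_3 < v_4 < v_5 < v_6 < v_7 < v_8 < v_9 < v_10 < v_11 < v_12. Listing each simplex with vertices in this order, K has dimension 1 with simplices:

  0-simplices (13): [v_0], [v_1], [v_2], [v_3], [v_4], [v_5], [v_6], [v_7], [v_8], [v_9], [v_10], [v_11], [v_12]
  1-simplices (12): [v_1,v_2], [v_1,v_3], [v_1,v_4], [v_1,v_5], [v_1,v_6], [v_1,v_8], [v_1,v_9], [v_1,v_10], [v_2,v_6], [v_3,v_10], [v_4,v_8], [v_5,v_9]

Hence C_0 ≅ Z^13, C_1 ≅ Z^12.

Boundary ∂_1: C_1 → C_0 sends each edge [p,q] (with p < q) to q − p. For instance
  ∂[v_2,v_6] = [v_6] − [v_2].
The resulting 13×12 matrix has rank 8, and its Smith normal form has invariant factors (1,1,1,1,1,1,1,1).

Reading off H_k = ker ∂_k / im ∂_{k+1}:

  H_0: rank C_0 − rank ∂_1 = 13 − 8 = 5, and the invariant factors of ∂_1 are all 1, so H_0 ≅ Z^5.
  H_1: rank ker ∂_1 − rank ∂_2 = (12 − 8) − 0 = 4, and there is no ∂_2, so H_1 ≅ Z^4.

As a check, the Euler characteristic is 13 − 12 = 1, which agrees with 5 − 4 = 1.

H_0 ≅ Z^5,  H_1 ≅ Z^4.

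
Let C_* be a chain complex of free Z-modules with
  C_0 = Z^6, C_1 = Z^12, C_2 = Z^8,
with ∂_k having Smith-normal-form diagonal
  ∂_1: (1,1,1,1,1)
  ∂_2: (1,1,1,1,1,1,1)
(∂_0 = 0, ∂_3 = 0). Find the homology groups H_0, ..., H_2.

H_0 = Z,  H_1 = 0,  H_2 = Z.

H_0: b_0 = 6 − 0 − 5 = 1; torsion from ∂_1 factors > 1: none. So H_0 = Z.
H_1: b_1 = 12 − 5 − 7 = 0; torsion from ∂_2 factors > 1: none. So H_1 = 0.
H_2: b_2 = 8 − 7 − 0 = 1; torsion from ∂_3 factors > 1: none. So H_2 = Z.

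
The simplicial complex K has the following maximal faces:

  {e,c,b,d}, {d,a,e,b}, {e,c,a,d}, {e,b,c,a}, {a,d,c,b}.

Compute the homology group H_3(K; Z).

H_3 = Z.

Fix the vertex order a < b < c < d < e and write every simplex with vertices in increasing order. Then dim K = 3 and the simplices of K are:

  0-simplices (5): a, b, c, d, e
  1-simplices (10): ab, ac, ad, ae, bc, bd, be, cd, ce, de
  2-simplices (10): abc, abd, abe, acd, ace, ade, bcd, bce, bde, cde
  3-simplices (5): abcd, abce, abde, acde, bcde

giving chain groups C_0 ≅ Z^5, C_1 ≅ Z^10, C_2 ≅ Z^10, C_3 ≅ Z^5.

∂_1: C_1 → C_0 maps an edge to its endpoints' difference, ∂[p,q] = q − p. For instance
  ∂ab = b − a.
As a 5×10 matrix over Z this has rank 4, with invariant factors (1,1,1,1).

Boundary ∂_2: C_2 → C_1 sends each 2-simplex [p,q,r] to [q,r] − [p,r] + [p,q]. For instance
  ∂bcd = cd − bd + bc,
  ∂abd = bd − ad + ab.
The 10×10 boundary matrix has rank 6 and Smith normal form diag(1,1,1,1,1,1).

Boundary ∂_3: C_3 → C_2 sends each 3-simplex σ to the alternating sum Σ_i (−1)^i (σ with its i-th vertex removed). For instance
  ∂abce = bce − ace + abe − abc,
  ∂abcd = bcd − acd + abd − abc.
This gives a 10×5 integer matrix of rank 4; reducing to Smith normal form yields diagonal entries (1,1,1,1).

From H_k ≅ ker(∂_k) / im(∂_{k+1}) we obtain:

  H_3: rank ker ∂_3 − rank ∂_4 = (5 − 4) − 0 = 1, and there is no ∂_4, so H_3 = Z.

(K is a triangulation of the 3-sphere S^3.)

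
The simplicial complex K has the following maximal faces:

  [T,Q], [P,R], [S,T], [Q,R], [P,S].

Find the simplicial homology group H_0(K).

Order the vertices as P < Q < R < S < T. Listing each simplex with vertices in this order, K has dimension 1 with simplices:

  0-simplices (5): P, Q, R, S, T
  1-simplices (5): PR, PS, QR, QT, ST

giving chain groups C_0 ≅ Z^5, C_1 ≅ Z^5.

∂_1: C_1 → C_0 maps an edge to its endpoints' difference, ∂[p,q] = q − p. For instance
  ∂PS = S − P.
This gives a 5×5 integer matrix of rank 4; reducing to Smith normal form yields diagonal entries (1,1,1,1).

Computing H_k = (kernel of ∂_k) / (image of ∂_{k+1}):

  H_0: rank C_0 − rank ∂_1 = 5 − 4 = 1, and the invariant factors of ∂_1 are all 1, so H_0 ≅ Z.

H_0 = Z.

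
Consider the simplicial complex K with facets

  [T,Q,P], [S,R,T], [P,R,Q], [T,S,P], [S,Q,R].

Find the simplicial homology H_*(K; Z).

K has 5 vertices, 10 edges, 5 triangles.
rank ∂_0 = 0, rank ∂_1 = 4 ⇒ b_0 = 5 − 0 − 4 = 1; all invariant factors of ∂_1 are 1 so no torsion. So H_0 = Z.
rank ∂_1 = 4, rank ∂_2 = 5 ⇒ b_1 = 10 − 4 − 5 = 1; all invariant factors of ∂_2 are 1 so no torsion. So H_1 = Z.
rank ∂_2 = 5, rank ∂_3 = 0 ⇒ b_2 = 5 − 5 − 0 = 0. So H_2 = 0.

H_0 = Z,  H_1 = Z,  H_2 = 0.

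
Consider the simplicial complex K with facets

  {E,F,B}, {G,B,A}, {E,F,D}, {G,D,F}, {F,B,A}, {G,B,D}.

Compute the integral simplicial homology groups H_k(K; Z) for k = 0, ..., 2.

H_0 = Z,  H_1 = Z,  H_2 = 0.

K has 6 vertices, 12 edges, 6 triangles.
rank ∂_0 = 0, rank ∂_1 = 5 ⇒ b_0 = 6 − 0 − 5 = 1; all invariant factors of ∂_1 are 1 so no torsion. So H_0 ≅ Z.
rank ∂_1 = 5, rank ∂_2 = 6 ⇒ b_1 = 12 − 5 − 6 = 1; all invariant factors of ∂_2 are 1 so no torsion. So H_1 ≅ Z.
rank ∂_2 = 6, rank ∂_3 = 0 ⇒ b_2 = 6 − 6 − 0 = 0. So H_2 ≅ 0.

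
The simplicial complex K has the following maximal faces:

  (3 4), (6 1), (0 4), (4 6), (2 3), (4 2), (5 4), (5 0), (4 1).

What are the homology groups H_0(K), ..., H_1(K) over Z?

H_0 ≅ Z,  H_1 ≅ Z^3.

We work with the vertex ordering 0 < 1 < 2 < 3 < 4 < 5 < 6. The simplices of K, each written with vertices in increasing order, are:

  0-simplices (7): [0], [1], [2], [3], [4], [5], [6]
  1-simplices (9): [0,4], [0,5], [1,4], [1,6], [2,3], [2,4], [3,4], [4,5], [4,6]

so the chain groups are C_0 ≅ Z^7, C_1 ≅ Z^9.

Boundary ∂_1: C_1 → C_0 is given by ∂[p,q] = [q] − [p]. For instance
  ∂[3,4] = [4] − [3].
The 7×9 boundary matrix has rank 6 and Smith normal form diag(1,1,1,1,1,1).

Now H_k = ker ∂_k / im ∂_{k+1}, so:

  H_0: rank C_0 − rank ∂_1 = 7 − 6 = 1, and the invariant factors of ∂_1 are all 1, so H_0 ≅ Z.
  H_1: rank ker ∂_1 − rank ∂_2 = (9 − 6) − 0 = 3, and there is no ∂_2, so H_1 ≅ Z^3.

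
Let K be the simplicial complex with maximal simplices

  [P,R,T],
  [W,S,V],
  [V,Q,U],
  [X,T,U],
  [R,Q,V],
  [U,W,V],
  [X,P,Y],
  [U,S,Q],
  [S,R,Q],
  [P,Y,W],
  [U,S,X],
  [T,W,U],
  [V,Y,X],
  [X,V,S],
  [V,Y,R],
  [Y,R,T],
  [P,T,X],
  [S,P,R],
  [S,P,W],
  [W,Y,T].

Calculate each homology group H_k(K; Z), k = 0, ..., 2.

Take the total order P < Q < R < S < T < U < V < W < X < Y on the vertex set. Then K (dimension 2) consists of the simplices:

  0-simplices (10): P, Q, R, S, T, U, V, W, X, Y
  1-simplices (30): PR, PS, PT, PW, PX, PY, QR, QS, QU, QV, RS, RT, RV, RY, SU, SV, SW, SX, TU, TW, TX, TY, UV, UW, UX, VW, VX, VY, WY, XY
  2-simplices (20): PRS, PRT, PSW, PTX, PWY, PXY, QRS, QRV, QSU, QUV, RTY, RVY, SUX, SVW, SVX, TUW, TUX, TWY, UVW, VXY

so the chain groups are C_0 ≅ Z^10, C_1 ≅ Z^30, C_2 ≅ Z^20.

Boundary ∂_1: C_1 → C_0 sends each edge [p,q] (with p < q) to q − p. For instance
  ∂TU = U − T.
The 10×30 boundary matrix has rank 9 and Smith normal form diag(1,1,1,1,1,1,1,1,1).

Boundary ∂_2: C_2 → C_1 acts by ∂[p,q,r] = [q,r] − [p,r] + [p,q]. For instance
  ∂SVX = VX − SX + SV,
  ∂PRS = RS − PS + PR.
The resulting 30×20 matrix has rank 20, and its Smith normal form has invariant factors (1,1,1,1,1,1,1,1,1,1,1,1,1,1,1,1,1,1,1,2).

Computing H_k = (kernel of ∂_k) / (image of ∂_{k+1}):

  H_0: rank C_0 − rank ∂_1 = 10 − 9 = 1, and the invariant factors of ∂_1 are all 1, so H_0 = Z.
  H_1: rank ker ∂_1 − rank ∂_2 = (30 − 9) − 20 = 1, and ∂_2 has invariant factor 2 > 1, so H_1 = Z × Z/2.
  H_2: rank ker ∂_2 − rank ∂_3 = (20 − 20) − 0 = 0, and there is no ∂_3, so H_2 = 0.

H_0 = Z,  H_1 = Z × Z/2,  H_2 = 0.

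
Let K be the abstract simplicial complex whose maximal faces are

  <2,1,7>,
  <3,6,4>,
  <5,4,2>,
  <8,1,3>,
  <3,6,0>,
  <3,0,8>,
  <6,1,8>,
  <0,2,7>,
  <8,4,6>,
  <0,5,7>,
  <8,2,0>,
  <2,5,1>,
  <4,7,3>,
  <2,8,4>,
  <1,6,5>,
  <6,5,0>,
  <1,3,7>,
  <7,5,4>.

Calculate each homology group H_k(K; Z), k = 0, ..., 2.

H_0 ≅ Z,  H_1 ≅ Z ⊕ Z_2,  H_2 = 0.

Take the total order 0 < 1 < 2 < 3 < 4 < 5 < 6 < 7 < 8 on the vertex set. Then K (dimension 2) consists of the simplices:

  0-simplices (9): [0], [1], [2], [3], [4], [5], [6], [7], [8]
  1-simplices (27): (27 of them)
  2-simplices (18): [0,2,7], [0,2,8], [0,3,6], [0,3,8], [0,5,6], [0,5,7], [1,2,5], [1,2,7], [1,3,7], [1,3,8], [1,5,6], [1,6,8], [2,4,5], [2,4,8], [3,4,6], [3,4,7], [4,5,7], [4,6,8]

Hence C_0 ≅ Z^9, C_1 ≅ Z^27, C_2 ≅ Z^18.

Boundary ∂_1: C_1 → C_0 maps an edge to its endpoints' difference, ∂[p,q] = q − p. For instance
  ∂[0,5] = [5] − [0].
This gives a 9×27 integer matrix of rank 8; reducing to Smith normal form yields diagonal entries (1,1,1,1,1,1,1,1).

The boundary map ∂_2: C_2 → C_1 maps a triangle to the signed sum of its edges. For instance
  ∂[0,5,7] = [5,7] − [0,7] + [0,5],
  ∂[0,3,8] = [3,8] − [0,8] + [0,3].
The resulting 27×18 matrix has rank 18, and its Smith normal form has invariant factors (1,1,1,1,1,1,1,1,1,1,1,1,1,1,1,1,1,2).

Now H_k = ker ∂_k / im ∂_{k+1}, so:

  H_0: rank C_0 − rank ∂_1 = 9 − 8 = 1, and the invariant factors of ∂_1 are all 1, so H_0 = Z.
  H_1: rank ker ∂_1 − rank ∂_2 = (27 − 8) − 18 = 1, and ∂_2 has invariant factor 2 > 1, so H_1 = Z ⊕ Z_2.
  H_2: rank ker ∂_2 − rank ∂_3 = (18 − 18) − 0 = 0, and there is no ∂_3, so H_2 = 0.

As a check, the Euler characteristic is 9 − 27 + 18 = 0, which agrees with 1 − 1 + 0 = 0.
(K is a triangulation of the Klein bottle.)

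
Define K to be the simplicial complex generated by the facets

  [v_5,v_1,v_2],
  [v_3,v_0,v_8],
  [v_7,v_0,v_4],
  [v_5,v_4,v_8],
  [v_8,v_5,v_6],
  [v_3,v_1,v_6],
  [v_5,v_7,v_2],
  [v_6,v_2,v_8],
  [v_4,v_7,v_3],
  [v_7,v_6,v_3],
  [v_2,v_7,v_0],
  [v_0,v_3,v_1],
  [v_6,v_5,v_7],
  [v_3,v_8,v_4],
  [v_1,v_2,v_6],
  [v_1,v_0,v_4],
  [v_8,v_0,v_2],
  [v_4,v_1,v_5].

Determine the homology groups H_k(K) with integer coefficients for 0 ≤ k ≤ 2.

H_0 = Z,  H_1 = Z ⊕ Z/2,  H_2 = 0.

Fix the vertex order v_0 < v_1 < v_2 < v_3 < v_4 < v_5 < v_6 < v_7 < v_8 and write every simplex with vertices in increasing order. Then dim K = 2 and the simplices of K are:

  0-simplices (9): [v_0], [v_1], [v_2], [v_3], [v_4], [v_5], [v_6], [v_7], [v_8]
  1-simplices (27): (27 of them)
  2-simplices (18): (18 of them)

Hence C_0 ≅ Z^9, C_1 ≅ Z^27, C_2 ≅ Z^18.

∂_1: C_1 → C_0 sends each edge [p,q] (with p < q) to q − p.
The 9×27 boundary matrix has rank 8 and Smith normal form diag(1,1,1,1,1,1,1,1).

The boundary map ∂_2: C_2 → C_1 maps a triangle to the signed sum of its edges. For instance
  ∂[v_5,v_6,v_7] = [v_6,v_7] − [v_5,v_7] + [v_5,v_6],
  ∂[v_1,v_2,v_6] = [v_2,v_6] − [v_1,v_6] + [v_1,v_2].
This gives a 27×18 integer matrix of rank 18; reducing to Smith normal form yields diagonal entries (1,1,1,1,1,1,1,1,1,1,1,1,1,1,1,1,1,2).

From H_k ≅ ker(∂_k) / im(∂_{k+1}) we obtain:

  H_0: rank C_0 − rank ∂_1 = 9 − 8 = 1, and the invariant factors of ∂_1 are all 1, so H_0 = Z.
  H_1: rank ker ∂_1 − rank ∂_2 = (27 − 8) − 18 = 1, and ∂_2 has invariant factor 2 > 1, so H_1 = Z ⊕ Z/2.
  H_2: rank ker ∂_2 − rank ∂_3 = (18 − 18) − 0 = 0, and there is no ∂_3, so H_2 = 0.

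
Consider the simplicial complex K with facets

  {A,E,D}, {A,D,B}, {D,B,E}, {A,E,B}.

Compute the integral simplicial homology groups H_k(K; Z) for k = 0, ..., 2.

We work with the vertex ordering A < B < D < E. The simplices of K, each written with vertices in increasing order, are:

  0-simplices (4): A, B, D, E
  1-simplices (6): AB, AD, AE, BD, BE, DE
  2-simplices (4): ABD, ABE, ADE, BDE

so the chain groups are C_0 ≅ Z^4, C_1 ≅ Z^6, C_2 ≅ Z^4.

Boundary ∂_1: C_1 → C_0 maps an edge to its endpoints' difference, ∂[p,q] = q − p.
The 4×6 boundary matrix has rank 3 and Smith normal form diag(1,1,1).

Boundary ∂_2: C_2 → C_1 maps a triangle to the signed sum of its edges. For instance
  ∂ABD = BD − AD + AB,
  ∂ABE = BE − AE + AB.
The resulting 6×4 matrix has rank 3, and its Smith normal form has invariant factors (1,1,1).

From H_k ≅ ker(∂_k) / im(∂_{k+1}) we obtain:

  H_0: rank C_0 − rank ∂_1 = 4 − 3 = 1, and the invariant factors of ∂_1 are all 1, so H_0 = Z.
  H_1: rank ker ∂_1 − rank ∂_2 = (6 − 3) − 3 = 0, and the invariant factors of ∂_2 are all 1, so H_1 = 0.
  H_2: rank ker ∂_2 − rank ∂_3 = (4 − 3) − 0 = 1, and there is no ∂_3, so H_2 = Z.

As a check, the Euler characteristic is 4 − 6 + 4 = 2, which agrees with 1 − 0 + 1 = 2.

H_0 ≅ Z,  H_1 = 0,  H_2 ≅ Z.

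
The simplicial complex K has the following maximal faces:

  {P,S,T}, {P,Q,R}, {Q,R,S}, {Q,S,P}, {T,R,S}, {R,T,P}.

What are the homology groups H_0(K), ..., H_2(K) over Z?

Take the total order P < Q < R < S < T on the vertex set. Then K (dimension 2) consists of the simplices:

  0-simplices (5): P, Q, R, S, T
  1-simplices (9): PQ, PR, PS, PT, QR, QS, RS, RT, ST
  2-simplices (6): PQR, PQS, PRT, PST, QRS, RST

so the chain groups are C_0 ≅ Z^5, C_1 ≅ Z^9, C_2 ≅ Z^6.

∂_1: C_1 → C_0 is given by ∂[p,q] = [q] − [p].
The 5×9 boundary matrix has rank 4 and Smith normal form diag(1,1,1,1).

The boundary map ∂_2: C_2 → C_1 sends each 2-simplex [p,q,r] to [q,r] − [p,r] + [p,q]. For instance
  ∂PQR = QR − PR + PQ,
  ∂PST = ST − PT + PS.
As a 9×6 matrix over Z this has rank 5, with invariant factors (1,1,1,1,1).

Computing H_k = (kernel of ∂_k) / (image of ∂_{k+1}):

  H_0: rank C_0 − rank ∂_1 = 5 − 4 = 1, and the invariant factors of ∂_1 are all 1, so H_0 = Z.
  H_1: rank ker ∂_1 − rank ∂_2 = (9 − 4) − 5 = 0, and the invariant factors of ∂_2 are all 1, so H_1 = 0.
  H_2: rank ker ∂_2 − rank ∂_3 = (6 − 5) − 0 = 1, and there is no ∂_3, so H_2 = Z.

(K is a triangulation of the 2-sphere S^2.)

H_0 = Z,  H_1 = 0,  H_2 = Z.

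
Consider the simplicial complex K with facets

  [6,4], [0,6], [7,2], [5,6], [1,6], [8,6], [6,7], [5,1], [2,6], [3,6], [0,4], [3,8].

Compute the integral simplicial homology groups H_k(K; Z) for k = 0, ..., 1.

H_0 ≅ Z,  H_1 ≅ Z^4.

Take the total order 0 < 1 < 2 < 3 < 4 < 5 < 6 < 7 < 8 on the vertex set. Then K (dimension 1) consists of the simplices:

  0-simplices (9): [0], [1], [2], [3], [4], [5], [6], [7], [8]
  1-simplices (12): [0,4], [0,6], [1,5], [1,6], [2,6], [2,7], [3,6], [3,8], [4,6], [5,6], [6,7], [6,8]

so the chain groups are C_0 ≅ Z^9, C_1 ≅ Z^12.

Boundary ∂_1: C_1 → C_0 is given by ∂[p,q] = [q] − [p]. For instance
  ∂[1,6] = [6] − [1].
The resulting 9×12 matrix has rank 8, and its Smith normal form has invariant factors (1,1,1,1,1,1,1,1).

Reading off H_k = ker ∂_k / im ∂_{k+1}:

  H_0: rank C_0 − rank ∂_1 = 9 − 8 = 1, and the invariant factors of ∂_1 are all 1, so H_0 = Z.
  H_1: rank ker ∂_1 − rank ∂_2 = (12 − 8) − 0 = 4, and there is no ∂_2, so H_1 = Z^4.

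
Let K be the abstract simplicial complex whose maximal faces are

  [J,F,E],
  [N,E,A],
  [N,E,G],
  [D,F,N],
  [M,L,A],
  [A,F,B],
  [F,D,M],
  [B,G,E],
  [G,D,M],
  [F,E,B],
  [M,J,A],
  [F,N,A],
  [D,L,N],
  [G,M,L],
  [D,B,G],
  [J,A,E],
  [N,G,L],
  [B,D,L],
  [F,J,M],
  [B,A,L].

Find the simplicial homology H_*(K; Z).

H_0 ≅ Z,  H_1 ≅ Z × Z/2,  H_2 = 0.

Take the total order A < B < D < E < F < G < J < L < M < N on the vertex set. Then K (dimension 2) consists of the simplices:

  0-simplices (10): A, B, D, E, F, G, J, L, M, N
  1-simplices (30): AB, AE, AF, AJ, AL, AM, AN, BD, BE, BF, BG, BL, DF, DG, DL, DM, DN, EF, EG, EJ, EN, FJ, FM, FN, GL, GM, GN, JM, LM, LN
  2-simplices (20): ABF, ABL, AEJ, AEN, AFN, AJM, ALM, BDG, BDL, BEF, BEG, DFM, DFN, DGM, DLN, EFJ, EGN, FJM, GLM, GLN

giving chain groups C_0 ≅ Z^10, C_1 ≅ Z^30, C_2 ≅ Z^20.

∂_1: C_1 → C_0 is given by ∂[p,q] = [q] − [p]. For instance
  ∂LM = M − L.
As a 10×30 matrix over Z this has rank 9, with invariant factors (1,1,1,1,1,1,1,1,1).

The boundary map ∂_2: C_2 → C_1 sends each 2-simplex [p,q,r] to [q,r] − [p,r] + [p,q]. For instance
  ∂ABL = BL − AL + AB,
  ∂BEF = EF − BF + BE.
This gives a 30×20 integer matrix of rank 20; reducing to Smith normal form yields diagonal entries (1,1,1,1,1,1,1,1,1,1,1,1,1,1,1,1,1,1,1,2).

From H_k ≅ ker(∂_k) / im(∂_{k+1}) we obtain:

  H_0: rank C_0 − rank ∂_1 = 10 − 9 = 1, and the invariant factors of ∂_1 are all 1, so H_0 ≅ Z.
  H_1: rank ker ∂_1 − rank ∂_2 = (30 − 9) − 20 = 1, and ∂_2 has invariant factor 2 > 1, so H_1 ≅ Z × Z/2.
  H_2: rank ker ∂_2 − rank ∂_3 = (20 − 20) − 0 = 0, and there is no ∂_3, so H_2 ≅ 0.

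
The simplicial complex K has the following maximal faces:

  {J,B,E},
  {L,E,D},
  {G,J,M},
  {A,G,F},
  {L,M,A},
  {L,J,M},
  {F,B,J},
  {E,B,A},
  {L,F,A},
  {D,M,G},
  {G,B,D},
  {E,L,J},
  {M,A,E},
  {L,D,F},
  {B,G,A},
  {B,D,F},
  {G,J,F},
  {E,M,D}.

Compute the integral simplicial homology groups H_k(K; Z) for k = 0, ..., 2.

H_0 ≅ Z,  H_1 ≅ Z ⊕ Z_2,  H_2 = 0.

Take the total order A < B < D < E < F < G < J < L < M on the vertex set. Then K (dimension 2) consists of the simplices:

  0-simplices (9): A, B, D, E, F, G, J, L, M
  1-simplices (27): AB, AE, AF, AG, AL, AM, BD, BE, BF, BG, BJ, DE, DF, DG, DL, DM, EJ, EL, EM, FG, FJ, FL, GJ, GM, JL, JM, LM
  2-simplices (18): ABE, ABG, AEM, AFG, AFL, ALM, BDF, BDG, BEJ, BFJ, DEL, DEM, DFL, DGM, EJL, FGJ, GJM, JLM

giving chain groups C_0 ≅ Z^9, C_1 ≅ Z^27, C_2 ≅ Z^18.

Boundary ∂_1: C_1 → C_0 is given by ∂[p,q] = [q] − [p]. For instance
  ∂AL = L − A.
As a 9×27 matrix over Z this has rank 8, with invariant factors (1,1,1,1,1,1,1,1).

∂_2: C_2 → C_1 acts by ∂[p,q,r] = [q,r] − [p,r] + [p,q]. For instance
  ∂BDG = DG − BG + BD,
  ∂DEL = EL − DL + DE.
As a 27×18 matrix over Z this has rank 18, with invariant factors (1,1,1,1,1,1,1,1,1,1,1,1,1,1,1,1,1,2).

Now H_k = ker ∂_k / im ∂_{k+1}, so:

  H_0: rank C_0 − rank ∂_1 = 9 − 8 = 1, and the invariant factors of ∂_1 are all 1, so H_0 ≅ Z.
  H_1: rank ker ∂_1 − rank ∂_2 = (27 − 8) − 18 = 1, and ∂_2 has invariant factor 2 > 1, so H_1 ≅ Z ⊕ Z_2.
  H_2: rank ker ∂_2 − rank ∂_3 = (18 − 18) − 0 = 0, and there is no ∂_3, so H_2 ≅ 0.

As a check, the Euler characteristic is 9 − 27 + 18 = 0, which agrees with 1 − 1 + 0 = 0.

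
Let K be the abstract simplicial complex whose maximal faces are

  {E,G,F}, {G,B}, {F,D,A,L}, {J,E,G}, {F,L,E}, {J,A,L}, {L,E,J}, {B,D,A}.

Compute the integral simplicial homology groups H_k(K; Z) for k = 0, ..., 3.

H_0 ≅ Z,  H_1 ≅ Z,  H_2 = 0,  H_3 = 0.

We work with the vertex ordering A < B < D < E < F < G < J < L. The simplices of K, each written with vertices in increasing order, are:

  0-simplices (8): A, B, D, E, F, G, J, L
  1-simplices (17): AB, AD, AF, AJ, AL, BD, BG, DF, DL, EF, EG, EJ, EL, FG, FL, GJ, JL
  2-simplices (10): ABD, ADF, ADL, AFL, AJL, DFL, EFG, EFL, EGJ, EJL
  3-simplices (1): ADFL

giving chain groups C_0 ≅ Z^8, C_1 ≅ Z^17, C_2 ≅ Z^10, C_3 ≅ Z^1.

∂_1: C_1 → C_0 sends each edge [p,q] (with p < q) to q − p.
As a 8×17 matrix over Z this has rank 7, with invariant factors (1,1,1,1,1,1,1).

∂_2: C_2 → C_1 acts by ∂[p,q,r] = [q,r] − [p,r] + [p,q]. For instance
  ∂ADF = DF − AF + AD,
  ∂ADL = DL − AL + AD.
This gives a 17×10 integer matrix of rank 9; reducing to Smith normal form yields diagonal entries (1,1,1,1,1,1,1,1,1).

The boundary map ∂_3: C_3 → C_2 sends each 3-simplex σ to the alternating sum Σ_i (−1)^i (σ with its i-th vertex removed). For instance
  ∂ADFL = DFL − AFL + ADL − ADF.
The 10×1 boundary matrix has rank 1 and Smith normal form diag(1).

Now H_k = ker ∂_k / im ∂_{k+1}, so:

  H_0: rank C_0 − rank ∂_1 = 8 − 7 = 1, and the invariant factors of ∂_1 are all 1, so H_0 ≅ Z.
  H_1: rank ker ∂_1 − rank ∂_2 = (17 − 7) − 9 = 1, and the invariant factors of ∂_2 are all 1, so H_1 ≅ Z.
  H_2: rank ker ∂_2 − rank ∂_3 = (10 − 9) − 1 = 0, and the invariant factors of ∂_3 are all 1, so H_2 ≅ 0.
  H_3: rank ker ∂_3 − rank ∂_4 = (1 − 1) − 0 = 0, and there is no ∂_4, so H_3 ≅ 0.

As a check, the Euler characteristic is 8 − 17 + 10 − 1 = 0, which agrees with 1 − 1 + 0 − 0 = 0.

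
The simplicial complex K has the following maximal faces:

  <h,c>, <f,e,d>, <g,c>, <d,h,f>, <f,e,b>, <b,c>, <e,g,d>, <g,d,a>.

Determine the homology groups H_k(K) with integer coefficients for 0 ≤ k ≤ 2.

H_0 ≅ Z,  H_1 ≅ Z^2,  H_2 = 0.

We work with the vertex ordering a < b < c < d < e < f < g < h. The simplices of K, each written with vertices in increasing order, are:

  0-simplices (8): a, b, c, d, e, f, g, h
  1-simplices (14): ad, ag, bc, be, bf, cg, ch, de, df, dg, dh, ef, eg, fh
  2-simplices (5): adg, bef, def, deg, dfh

Hence C_0 ≅ Z^8, C_1 ≅ Z^14, C_2 ≅ Z^5.

The boundary map ∂_1: C_1 → C_0 is given by ∂[p,q] = [q] − [p]. For instance
  ∂ad = d − a.
The 8×14 boundary matrix has rank 7 and Smith normal form diag(1,1,1,1,1,1,1).

The boundary map ∂_2: C_2 → C_1 acts by ∂[p,q,r] = [q,r] − [p,r] + [p,q]. For instance
  ∂adg = dg − ag + ad,
  ∂bef = ef − bf + be.
The resulting 14×5 matrix has rank 5, and its Smith normal form has invariant factors (1,1,1,1,1).

From H_k ≅ ker(∂_k) / im(∂_{k+1}) we obtain:

  H_0: rank C_0 − rank ∂_1 = 8 − 7 = 1, and the invariant factors of ∂_1 are all 1, so H_0 = Z.
  H_1: rank ker ∂_1 − rank ∂_2 = (14 − 7) − 5 = 2, and the invariant factors of ∂_2 are all 1, so H_1 = Z^2.
  H_2: rank ker ∂_2 − rank ∂_3 = (5 − 5) − 0 = 0, and there is no ∂_3, so H_2 = 0.

As a check, the Euler characteristic is 8 − 14 + 5 = -1, which agrees with 1 − 2 + 0 = -1.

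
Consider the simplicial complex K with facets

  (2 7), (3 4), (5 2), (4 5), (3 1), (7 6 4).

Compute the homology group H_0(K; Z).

We work with the vertex ordering 1 < 2 < 3 < 4 < 5 < 6 < 7. The simplices of K, each written with vertices in increasing order, are:

  0-simplices (7): [1], [2], [3], [4], [5], [6], [7]
  1-simplices (8): [1,3], [2,5], [2,7], [3,4], [4,5], [4,6], [4,7], [6,7]
  2-simplices (1): [4,6,7]

Hence C_0 ≅ Z^7, C_1 ≅ Z^8, C_2 ≅ Z^1.

The boundary map ∂_1: C_1 → C_0 sends each edge [p,q] (with p < q) to q − p.
The resulting 7×8 matrix has rank 6, and its Smith normal form has invariant factors (1,1,1,1,1,1).

The boundary map ∂_2: C_2 → C_1 maps a triangle to the signed sum of its edges. For instance
  ∂[4,6,7] = [6,7] − [4,7] + [4,6].
The resulting 8×1 matrix has rank 1, and its Smith normal form has invariant factors (1).

Computing H_k = (kernel of ∂_k) / (image of ∂_{k+1}):

  H_0: rank C_0 − rank ∂_1 = 7 − 6 = 1, and the invariant factors of ∂_1 are all 1, so H_0 ≅ Z.

H_0 ≅ Z.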